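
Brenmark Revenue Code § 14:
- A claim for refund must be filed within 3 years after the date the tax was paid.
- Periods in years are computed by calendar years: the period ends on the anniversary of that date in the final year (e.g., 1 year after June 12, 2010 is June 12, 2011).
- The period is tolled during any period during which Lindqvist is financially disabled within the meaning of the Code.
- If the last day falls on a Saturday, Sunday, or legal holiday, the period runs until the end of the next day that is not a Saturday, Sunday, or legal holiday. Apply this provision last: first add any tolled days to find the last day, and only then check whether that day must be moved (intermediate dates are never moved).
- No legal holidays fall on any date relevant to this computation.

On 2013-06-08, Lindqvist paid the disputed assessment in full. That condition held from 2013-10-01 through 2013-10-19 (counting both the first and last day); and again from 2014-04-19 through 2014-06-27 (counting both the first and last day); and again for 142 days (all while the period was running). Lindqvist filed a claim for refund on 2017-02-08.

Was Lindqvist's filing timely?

3 years after 2013-06-08 is June 8, 2016.
From October 1, 2013 through October 19, 2013 inclusive is 19 days; tolling adds 19 days: June 8, 2016 + 19 days = June 27, 2016.
From April 19, 2014 through June 27, 2014 inclusive is 70 days; tolling adds 70 days: June 27, 2016 + 70 days = September 5, 2016.
Tolling adds 142 days: September 5, 2016 + 142 days = January 25, 2017.
January 25, 2017 is a Wednesday and not a legal holiday, so no extension applies.
The deadline is January 25, 2017; the filing on February 8, 2017 is after that date.

No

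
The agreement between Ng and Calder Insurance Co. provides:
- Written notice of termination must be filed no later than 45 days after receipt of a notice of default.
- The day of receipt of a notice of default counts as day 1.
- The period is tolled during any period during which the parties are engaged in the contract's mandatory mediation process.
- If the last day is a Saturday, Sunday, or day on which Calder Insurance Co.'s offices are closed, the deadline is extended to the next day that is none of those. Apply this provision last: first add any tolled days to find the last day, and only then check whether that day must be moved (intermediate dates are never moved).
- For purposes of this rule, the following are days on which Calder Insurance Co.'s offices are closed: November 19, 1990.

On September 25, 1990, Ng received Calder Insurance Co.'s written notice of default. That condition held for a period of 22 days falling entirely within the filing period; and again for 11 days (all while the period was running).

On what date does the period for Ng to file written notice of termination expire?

December 11, 1990

Counting September 25, 1990 as day 1, day 45 is November 8, 1990.
Tolling adds 22 days: November 8, 1990 + 22 days = November 30, 1990.
Tolling adds 11 days: November 30, 1990 + 11 days = December 11, 1990.
December 11, 1990 is a Tuesday and not a day on which Calder Insurance Co.'s offices are closed, so no extension applies.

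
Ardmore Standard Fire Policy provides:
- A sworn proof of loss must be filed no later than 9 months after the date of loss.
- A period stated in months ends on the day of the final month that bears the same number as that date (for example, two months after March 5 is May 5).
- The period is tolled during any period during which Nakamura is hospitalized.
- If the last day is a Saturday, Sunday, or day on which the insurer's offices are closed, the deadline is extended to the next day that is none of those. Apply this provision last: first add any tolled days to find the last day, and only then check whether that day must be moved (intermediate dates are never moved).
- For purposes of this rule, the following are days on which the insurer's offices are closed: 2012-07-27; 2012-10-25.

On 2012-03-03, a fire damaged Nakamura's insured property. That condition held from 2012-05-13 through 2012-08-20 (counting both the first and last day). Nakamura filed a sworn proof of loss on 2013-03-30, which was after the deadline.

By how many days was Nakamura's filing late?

9 months after 2012-03-03 is December 3, 2012.
From May 13, 2012 through August 20, 2012 inclusive is 100 days; tolling adds 100 days: December 3, 2012 + 100 days = March 13, 2013.
March 13, 2013 is a Wednesday and not a day on which the insurer's offices are closed, so no extension applies.
The deadline is March 13, 2013; from March 13, 2013 to March 30, 2013 is 17 days.

17 days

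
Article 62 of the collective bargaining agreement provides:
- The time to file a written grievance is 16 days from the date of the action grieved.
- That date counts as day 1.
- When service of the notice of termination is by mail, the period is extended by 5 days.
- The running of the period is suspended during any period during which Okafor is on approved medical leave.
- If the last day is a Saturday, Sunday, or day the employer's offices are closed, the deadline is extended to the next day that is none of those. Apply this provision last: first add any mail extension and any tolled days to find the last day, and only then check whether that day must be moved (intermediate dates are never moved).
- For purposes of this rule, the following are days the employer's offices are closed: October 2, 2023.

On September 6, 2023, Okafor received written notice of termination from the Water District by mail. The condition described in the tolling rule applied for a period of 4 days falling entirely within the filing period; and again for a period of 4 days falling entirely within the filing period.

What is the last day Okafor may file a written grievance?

October 4, 2023

Counting September 6, 2023 as day 1, day 16 is September 21, 2023.
Service was by mail, adding 5 days: September 21, 2023 + 5 days = September 26, 2023.
Tolling adds 4 days: September 26, 2023 + 4 days = September 30, 2023.
Tolling adds 4 days: September 30, 2023 + 4 days = October 4, 2023.
October 4, 2023 is a Wednesday and not a day the employer's offices are closed, so no extension applies.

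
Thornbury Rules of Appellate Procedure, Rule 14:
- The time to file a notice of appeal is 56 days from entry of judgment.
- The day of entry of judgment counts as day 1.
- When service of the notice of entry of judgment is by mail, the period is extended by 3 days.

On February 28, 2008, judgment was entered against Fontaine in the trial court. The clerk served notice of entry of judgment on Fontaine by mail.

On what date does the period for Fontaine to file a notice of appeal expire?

April 26, 2008

Counting February 28, 2008 as day 1, day 56 is April 23, 2008.
Service was by mail, adding 3 days: April 23, 2008 + 3 days = April 26, 2008.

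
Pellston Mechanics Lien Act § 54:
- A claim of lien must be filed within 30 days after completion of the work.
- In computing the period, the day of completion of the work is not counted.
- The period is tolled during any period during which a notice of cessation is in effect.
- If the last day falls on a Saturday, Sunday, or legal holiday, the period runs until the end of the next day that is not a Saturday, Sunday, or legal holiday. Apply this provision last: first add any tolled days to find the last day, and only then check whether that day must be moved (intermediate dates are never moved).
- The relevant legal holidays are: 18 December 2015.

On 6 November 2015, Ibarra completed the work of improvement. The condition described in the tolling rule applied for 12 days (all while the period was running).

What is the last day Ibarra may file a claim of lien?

December 21, 2015

30 days after 6 November 2015 is December 6, 2015.
Tolling adds 12 days: December 6, 2015 + 12 days = December 18, 2015.
December 18, 2015 is a listed holiday; December 19, 2015 is Saturday; December 20, 2015 is Sunday. The next qualifying day is December 21, 2015.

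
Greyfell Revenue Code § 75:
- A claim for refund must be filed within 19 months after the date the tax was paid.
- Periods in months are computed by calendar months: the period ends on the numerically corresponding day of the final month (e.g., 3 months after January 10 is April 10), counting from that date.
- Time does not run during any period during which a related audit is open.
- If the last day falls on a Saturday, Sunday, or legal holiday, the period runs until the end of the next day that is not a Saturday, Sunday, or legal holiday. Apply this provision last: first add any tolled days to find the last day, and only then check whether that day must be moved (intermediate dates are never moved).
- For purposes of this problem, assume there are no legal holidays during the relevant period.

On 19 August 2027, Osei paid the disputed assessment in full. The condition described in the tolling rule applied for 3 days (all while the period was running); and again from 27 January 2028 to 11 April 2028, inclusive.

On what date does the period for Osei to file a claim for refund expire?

19 months after 19 August 2027 is March 19, 2029.
Tolling adds 3 days: March 19, 2029 + 3 days = March 22, 2029.
From January 27, 2028 through April 11, 2028 inclusive is 76 days; tolling adds 76 days: March 22, 2029 + 76 days = June 6, 2029.
June 6, 2029 is a Wednesday and not a legal holiday, so no extension applies.

June 6, 2029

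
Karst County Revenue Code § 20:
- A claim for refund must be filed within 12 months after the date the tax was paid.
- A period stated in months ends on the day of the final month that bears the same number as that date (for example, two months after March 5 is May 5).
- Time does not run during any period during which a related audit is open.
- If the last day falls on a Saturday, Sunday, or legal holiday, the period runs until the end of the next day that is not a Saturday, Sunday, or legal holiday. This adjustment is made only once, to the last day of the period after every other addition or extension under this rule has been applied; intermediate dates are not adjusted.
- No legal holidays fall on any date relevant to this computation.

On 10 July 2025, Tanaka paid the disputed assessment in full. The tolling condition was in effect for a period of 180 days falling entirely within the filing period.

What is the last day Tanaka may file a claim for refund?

January 6, 2027

12 months after 10 July 2025 is July 10, 2026.
Tolling adds 180 days: July 10, 2026 + 180 days = January 6, 2027.
January 6, 2027 is a Wednesday and not a legal holiday, so no extension applies.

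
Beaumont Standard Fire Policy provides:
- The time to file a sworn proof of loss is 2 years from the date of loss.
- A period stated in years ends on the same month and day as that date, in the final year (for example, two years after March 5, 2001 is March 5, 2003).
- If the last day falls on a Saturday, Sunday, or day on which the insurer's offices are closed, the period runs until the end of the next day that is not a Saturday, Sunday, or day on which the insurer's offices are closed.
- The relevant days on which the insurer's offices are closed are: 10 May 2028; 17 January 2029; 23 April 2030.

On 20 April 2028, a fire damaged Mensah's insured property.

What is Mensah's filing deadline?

2 years after 20 April 2028 is April 20, 2030.
April 20, 2030 is Saturday; April 21, 2030 is Sunday. The next qualifying day is April 22, 2030.

April 22, 2030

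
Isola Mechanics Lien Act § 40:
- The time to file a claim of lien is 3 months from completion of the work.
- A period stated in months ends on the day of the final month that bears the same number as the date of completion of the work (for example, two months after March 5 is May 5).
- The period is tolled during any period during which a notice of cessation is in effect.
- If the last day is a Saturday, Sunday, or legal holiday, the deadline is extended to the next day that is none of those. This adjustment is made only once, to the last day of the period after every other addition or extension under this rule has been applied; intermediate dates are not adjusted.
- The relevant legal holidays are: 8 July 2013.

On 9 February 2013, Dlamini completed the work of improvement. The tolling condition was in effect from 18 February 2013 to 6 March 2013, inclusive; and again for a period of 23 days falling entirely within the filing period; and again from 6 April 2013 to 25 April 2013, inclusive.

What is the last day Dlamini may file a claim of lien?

July 9, 2013

3 months after 9 February 2013 is May 9, 2013.
From February 18, 2013 through March 6, 2013 inclusive is 17 days; tolling adds 17 days: May 9, 2013 + 17 days = May 26, 2013.
Tolling adds 23 days: May 26, 2013 + 23 days = June 18, 2013.
From April 6, 2013 through April 25, 2013 inclusive is 20 days; tolling adds 20 days: June 18, 2013 + 20 days = July 8, 2013.
July 8, 2013 is a listed holiday. The next qualifying day is July 9, 2013.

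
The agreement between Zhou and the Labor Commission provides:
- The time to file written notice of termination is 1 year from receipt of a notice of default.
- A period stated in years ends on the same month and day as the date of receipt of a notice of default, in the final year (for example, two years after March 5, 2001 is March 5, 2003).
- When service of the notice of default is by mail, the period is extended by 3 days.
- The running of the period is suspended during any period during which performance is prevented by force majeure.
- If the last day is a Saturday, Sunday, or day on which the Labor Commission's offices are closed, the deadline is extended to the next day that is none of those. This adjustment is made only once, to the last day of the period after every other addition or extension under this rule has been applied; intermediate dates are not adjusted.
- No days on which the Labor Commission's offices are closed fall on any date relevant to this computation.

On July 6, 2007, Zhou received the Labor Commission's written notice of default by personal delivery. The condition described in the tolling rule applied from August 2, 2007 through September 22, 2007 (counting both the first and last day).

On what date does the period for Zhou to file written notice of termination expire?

1 year after July 6, 2007 is July 6, 2008.
Service was not by mail, so no mail extension applies.
From August 2, 2007 through September 22, 2007 inclusive is 52 days; tolling adds 52 days: July 6, 2008 + 52 days = August 27, 2008.
August 27, 2008 is a Wednesday and not a day on which the Labor Commission's offices are closed, so no extension applies.

August 27, 2008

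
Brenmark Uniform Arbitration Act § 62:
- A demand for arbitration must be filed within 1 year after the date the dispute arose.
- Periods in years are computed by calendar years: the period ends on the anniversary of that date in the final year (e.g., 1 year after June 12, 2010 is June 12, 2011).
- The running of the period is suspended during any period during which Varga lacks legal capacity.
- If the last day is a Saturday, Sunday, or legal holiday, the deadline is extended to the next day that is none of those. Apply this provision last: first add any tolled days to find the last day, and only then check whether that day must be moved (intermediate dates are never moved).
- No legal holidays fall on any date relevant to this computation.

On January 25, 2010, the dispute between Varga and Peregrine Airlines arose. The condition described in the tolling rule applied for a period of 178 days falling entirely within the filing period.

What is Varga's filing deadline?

1 year after January 25, 2010 is January 25, 2011.
Tolling adds 178 days: January 25, 2011 + 178 days = July 22, 2011.
July 22, 2011 is a Friday and not a legal holiday, so no extension applies.

July 22, 2011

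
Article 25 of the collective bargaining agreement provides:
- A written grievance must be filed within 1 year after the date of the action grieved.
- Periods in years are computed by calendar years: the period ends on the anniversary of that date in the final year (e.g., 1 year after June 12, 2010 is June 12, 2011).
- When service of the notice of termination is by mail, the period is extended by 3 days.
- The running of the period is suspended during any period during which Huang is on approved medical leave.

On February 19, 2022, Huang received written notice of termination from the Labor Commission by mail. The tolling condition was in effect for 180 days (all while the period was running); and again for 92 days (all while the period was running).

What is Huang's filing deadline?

November 21, 2023

1 year after February 19, 2022 is February 19, 2023.
Service was by mail, adding 3 days: February 19, 2023 + 3 days = February 22, 2023.
Tolling adds 180 days: February 22, 2023 + 180 days = August 21, 2023.
Tolling adds 92 days: August 21, 2023 + 92 days = November 21, 2023.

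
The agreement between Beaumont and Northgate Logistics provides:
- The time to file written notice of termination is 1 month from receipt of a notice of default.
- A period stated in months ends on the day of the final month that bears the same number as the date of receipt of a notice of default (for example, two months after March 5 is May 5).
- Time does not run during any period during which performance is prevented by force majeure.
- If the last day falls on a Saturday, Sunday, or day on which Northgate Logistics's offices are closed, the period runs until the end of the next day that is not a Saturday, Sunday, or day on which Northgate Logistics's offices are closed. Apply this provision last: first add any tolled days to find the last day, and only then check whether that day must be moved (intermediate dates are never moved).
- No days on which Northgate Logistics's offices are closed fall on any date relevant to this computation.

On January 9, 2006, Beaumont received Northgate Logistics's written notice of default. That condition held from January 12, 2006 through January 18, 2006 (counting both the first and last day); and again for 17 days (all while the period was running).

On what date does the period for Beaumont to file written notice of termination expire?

1 month after January 9, 2006 is February 9, 2006.
From January 12, 2006 through January 18, 2006 inclusive is 7 days; tolling adds 7 days: February 9, 2006 + 7 days = February 16, 2006.
Tolling adds 17 days: February 16, 2006 + 17 days = March 5, 2006.
March 5, 2006 is Sunday. The next qualifying day is March 6, 2006.

March 6, 2006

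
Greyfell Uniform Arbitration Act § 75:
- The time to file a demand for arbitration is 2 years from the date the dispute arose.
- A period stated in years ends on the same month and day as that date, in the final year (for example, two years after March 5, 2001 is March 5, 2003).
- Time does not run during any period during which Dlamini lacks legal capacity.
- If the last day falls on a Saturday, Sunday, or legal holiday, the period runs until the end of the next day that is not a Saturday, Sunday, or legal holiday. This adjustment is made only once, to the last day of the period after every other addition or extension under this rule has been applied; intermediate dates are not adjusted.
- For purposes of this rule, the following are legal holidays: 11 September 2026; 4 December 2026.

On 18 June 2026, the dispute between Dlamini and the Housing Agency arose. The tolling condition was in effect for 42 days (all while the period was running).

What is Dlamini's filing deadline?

July 31, 2028

2 years after 18 June 2026 is June 18, 2028.
Tolling adds 42 days: June 18, 2028 + 42 days = July 30, 2028.
July 30, 2028 is Sunday. The next qualifying day is July 31, 2028.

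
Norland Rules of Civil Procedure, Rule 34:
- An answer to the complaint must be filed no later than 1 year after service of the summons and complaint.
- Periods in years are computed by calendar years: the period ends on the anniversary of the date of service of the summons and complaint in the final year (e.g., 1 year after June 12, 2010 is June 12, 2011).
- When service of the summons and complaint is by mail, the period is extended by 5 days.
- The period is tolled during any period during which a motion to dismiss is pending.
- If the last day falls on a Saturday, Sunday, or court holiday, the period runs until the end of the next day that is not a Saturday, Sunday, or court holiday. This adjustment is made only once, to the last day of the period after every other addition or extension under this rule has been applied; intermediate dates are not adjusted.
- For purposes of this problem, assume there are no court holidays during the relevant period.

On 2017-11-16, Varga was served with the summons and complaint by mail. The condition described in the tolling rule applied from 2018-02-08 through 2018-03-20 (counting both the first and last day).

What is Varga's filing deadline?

1 year after 2017-11-16 is November 16, 2018.
Service was by mail, adding 5 days: November 16, 2018 + 5 days = November 21, 2018.
From February 8, 2018 through March 20, 2018 inclusive is 41 days; tolling adds 41 days: November 21, 2018 + 41 days = January 1, 2019.
January 1, 2019 is a Tuesday and not a court holiday, so no extension applies.

January 1, 2019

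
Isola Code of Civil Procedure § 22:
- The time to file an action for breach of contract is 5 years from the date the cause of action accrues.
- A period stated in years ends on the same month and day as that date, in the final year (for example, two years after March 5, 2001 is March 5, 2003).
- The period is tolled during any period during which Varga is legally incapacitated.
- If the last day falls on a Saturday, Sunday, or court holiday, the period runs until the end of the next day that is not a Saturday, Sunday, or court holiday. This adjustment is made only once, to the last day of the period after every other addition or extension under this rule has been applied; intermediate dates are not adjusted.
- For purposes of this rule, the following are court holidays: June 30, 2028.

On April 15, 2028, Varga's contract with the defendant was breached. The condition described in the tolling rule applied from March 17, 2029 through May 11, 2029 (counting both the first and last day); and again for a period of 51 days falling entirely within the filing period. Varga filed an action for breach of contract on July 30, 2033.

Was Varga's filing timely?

5 years after April 15, 2028 is April 15, 2033.
From March 17, 2029 through May 11, 2029 inclusive is 56 days; tolling adds 56 days: April 15, 2033 + 56 days = June 10, 2033.
Tolling adds 51 days: June 10, 2033 + 51 days = July 31, 2033.
July 31, 2033 is Sunday. The next qualifying day is August 1, 2033.
The deadline is August 1, 2033; the filing on July 30, 2033 is on or before that date.

Yes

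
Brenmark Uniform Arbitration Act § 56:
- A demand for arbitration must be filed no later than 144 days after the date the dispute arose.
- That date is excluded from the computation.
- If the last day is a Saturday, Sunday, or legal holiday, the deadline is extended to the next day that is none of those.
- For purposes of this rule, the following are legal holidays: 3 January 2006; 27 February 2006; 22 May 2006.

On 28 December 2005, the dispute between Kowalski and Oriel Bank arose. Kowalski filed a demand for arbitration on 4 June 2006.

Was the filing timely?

144 days after 28 December 2005 is May 21, 2006.
May 21, 2006 is Sunday; May 22, 2006 is a listed holiday. The next qualifying day is May 23, 2006.
The deadline is May 23, 2006; the filing on June 4, 2006 is after that date.

No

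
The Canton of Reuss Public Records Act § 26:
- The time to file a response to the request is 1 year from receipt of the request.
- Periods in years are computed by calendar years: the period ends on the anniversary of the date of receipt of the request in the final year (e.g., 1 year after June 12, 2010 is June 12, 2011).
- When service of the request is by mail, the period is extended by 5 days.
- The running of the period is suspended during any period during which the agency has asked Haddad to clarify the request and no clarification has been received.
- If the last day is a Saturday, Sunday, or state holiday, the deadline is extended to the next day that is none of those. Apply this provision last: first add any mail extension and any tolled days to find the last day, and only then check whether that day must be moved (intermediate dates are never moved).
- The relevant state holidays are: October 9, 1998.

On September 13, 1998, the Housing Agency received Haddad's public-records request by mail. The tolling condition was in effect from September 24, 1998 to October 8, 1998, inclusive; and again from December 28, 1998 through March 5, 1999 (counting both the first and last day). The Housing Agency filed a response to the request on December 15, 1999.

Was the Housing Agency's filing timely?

No

1 year after September 13, 1998 is September 13, 1999.
Service was by mail, adding 5 days: September 13, 1999 + 5 days = September 18, 1999.
From September 24, 1998 through October 8, 1998 inclusive is 15 days; tolling adds 15 days: September 18, 1999 + 15 days = October 3, 1999.
From December 28, 1998 through March 5, 1999 inclusive is 68 days; tolling adds 68 days: October 3, 1999 + 68 days = December 10, 1999.
December 10, 1999 is a Friday and not a state holiday, so no extension applies.
The deadline is December 10, 1999; the filing on December 15, 1999 is after that date.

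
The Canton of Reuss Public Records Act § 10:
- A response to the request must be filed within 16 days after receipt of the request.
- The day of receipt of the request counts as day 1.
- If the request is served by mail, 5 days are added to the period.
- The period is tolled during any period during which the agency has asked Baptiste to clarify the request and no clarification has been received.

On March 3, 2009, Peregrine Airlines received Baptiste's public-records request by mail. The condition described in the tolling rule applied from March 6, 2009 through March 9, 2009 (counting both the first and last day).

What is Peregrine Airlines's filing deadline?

March 27, 2009

Counting March 3, 2009 as day 1, day 16 is March 18, 2009.
Service was by mail, adding 5 days: March 18, 2009 + 5 days = March 23, 2009.
From March 6, 2009 through March 9, 2009 inclusive is 4 days; tolling adds 4 days: March 23, 2009 + 4 days = March 27, 2009.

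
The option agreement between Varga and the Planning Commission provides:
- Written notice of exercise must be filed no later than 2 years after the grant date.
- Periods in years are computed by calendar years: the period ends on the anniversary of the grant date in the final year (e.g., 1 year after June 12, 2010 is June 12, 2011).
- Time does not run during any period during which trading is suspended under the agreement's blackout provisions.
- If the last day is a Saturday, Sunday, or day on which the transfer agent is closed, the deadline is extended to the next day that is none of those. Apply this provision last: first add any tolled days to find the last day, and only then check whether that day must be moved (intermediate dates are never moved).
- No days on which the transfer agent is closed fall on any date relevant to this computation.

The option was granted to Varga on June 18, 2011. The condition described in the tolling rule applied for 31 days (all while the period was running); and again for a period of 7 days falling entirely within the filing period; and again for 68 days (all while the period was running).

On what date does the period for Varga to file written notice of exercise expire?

October 2, 2013

2 years after June 18, 2011 is June 18, 2013.
Tolling adds 31 days: June 18, 2013 + 31 days = July 19, 2013.
Tolling adds 7 days: July 19, 2013 + 7 days = July 26, 2013.
Tolling adds 68 days: July 26, 2013 + 68 days = October 2, 2013.
October 2, 2013 is a Wednesday and not a day on which the transfer agent is closed, so no extension applies.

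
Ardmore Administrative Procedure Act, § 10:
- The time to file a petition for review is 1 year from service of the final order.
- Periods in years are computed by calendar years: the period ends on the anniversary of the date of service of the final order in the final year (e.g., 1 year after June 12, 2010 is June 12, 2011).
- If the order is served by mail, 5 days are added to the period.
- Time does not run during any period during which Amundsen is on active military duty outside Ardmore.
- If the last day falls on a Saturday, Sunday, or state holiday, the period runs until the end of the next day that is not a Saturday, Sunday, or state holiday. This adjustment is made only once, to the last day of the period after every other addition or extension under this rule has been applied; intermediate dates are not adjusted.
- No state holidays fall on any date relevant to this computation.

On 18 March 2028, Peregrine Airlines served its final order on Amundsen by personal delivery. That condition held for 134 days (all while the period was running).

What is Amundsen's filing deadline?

July 30, 2029

1 year after 18 March 2028 is March 18, 2029.
Service was not by mail, so no mail extension applies.
Tolling adds 134 days: March 18, 2029 + 134 days = July 30, 2029.
July 30, 2029 is a Monday and not a state holiday, so no extension applies.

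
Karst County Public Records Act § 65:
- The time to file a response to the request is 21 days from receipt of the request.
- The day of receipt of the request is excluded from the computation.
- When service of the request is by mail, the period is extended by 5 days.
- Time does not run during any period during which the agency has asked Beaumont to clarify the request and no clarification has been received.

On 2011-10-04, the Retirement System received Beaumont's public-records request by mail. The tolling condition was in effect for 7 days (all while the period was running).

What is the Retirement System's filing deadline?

November 6, 2011

21 days after 2011-10-04 is October 25, 2011.
Service was by mail, adding 5 days: October 25, 2011 + 5 days = October 30, 2011.
Tolling adds 7 days: October 30, 2011 + 7 days = November 6, 2011.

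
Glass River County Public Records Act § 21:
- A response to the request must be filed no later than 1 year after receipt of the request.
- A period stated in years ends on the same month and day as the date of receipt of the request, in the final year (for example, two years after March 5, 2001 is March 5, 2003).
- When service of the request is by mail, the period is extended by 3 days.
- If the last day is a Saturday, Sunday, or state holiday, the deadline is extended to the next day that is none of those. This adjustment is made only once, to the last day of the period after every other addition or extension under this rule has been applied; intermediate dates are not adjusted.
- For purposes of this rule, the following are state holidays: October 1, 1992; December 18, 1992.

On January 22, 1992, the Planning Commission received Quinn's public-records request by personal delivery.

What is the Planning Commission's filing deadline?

1 year after January 22, 1992 is January 22, 1993.
Service was not by mail, so no mail extension applies.
January 22, 1993 is a Friday and not a state holiday, so no extension applies.

January 22, 1993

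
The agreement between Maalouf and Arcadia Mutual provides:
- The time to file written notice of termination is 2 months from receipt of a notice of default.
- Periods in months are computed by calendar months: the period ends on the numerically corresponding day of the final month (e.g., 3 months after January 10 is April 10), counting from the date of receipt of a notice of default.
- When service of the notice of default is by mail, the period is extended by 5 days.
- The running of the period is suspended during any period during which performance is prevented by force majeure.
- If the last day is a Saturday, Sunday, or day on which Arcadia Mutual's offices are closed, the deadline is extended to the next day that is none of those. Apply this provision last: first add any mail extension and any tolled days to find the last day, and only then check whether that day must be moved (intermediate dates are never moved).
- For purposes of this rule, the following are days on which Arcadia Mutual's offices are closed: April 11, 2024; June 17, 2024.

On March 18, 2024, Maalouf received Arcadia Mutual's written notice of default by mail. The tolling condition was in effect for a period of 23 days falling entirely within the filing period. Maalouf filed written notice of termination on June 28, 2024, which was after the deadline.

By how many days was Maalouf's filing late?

10 days

2 months after March 18, 2024 is May 18, 2024.
Service was by mail, adding 5 days: May 18, 2024 + 5 days = May 23, 2024.
Tolling adds 23 days: May 23, 2024 + 23 days = June 15, 2024.
June 15, 2024 is Saturday; June 16, 2024 is Sunday; June 17, 2024 is a listed holiday. The next qualifying day is June 18, 2024.
The deadline is June 18, 2024; from June 18, 2024 to June 28, 2024 is 10 days.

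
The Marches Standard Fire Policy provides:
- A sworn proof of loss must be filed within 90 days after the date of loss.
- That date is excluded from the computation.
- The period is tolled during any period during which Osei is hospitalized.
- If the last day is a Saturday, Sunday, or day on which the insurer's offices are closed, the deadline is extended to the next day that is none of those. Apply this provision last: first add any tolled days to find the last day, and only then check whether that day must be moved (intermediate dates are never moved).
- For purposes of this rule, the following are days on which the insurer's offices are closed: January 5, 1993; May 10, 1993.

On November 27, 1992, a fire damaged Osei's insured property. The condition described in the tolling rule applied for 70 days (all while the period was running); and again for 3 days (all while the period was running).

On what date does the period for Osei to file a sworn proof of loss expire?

90 days after November 27, 1992 is February 25, 1993.
Tolling adds 70 days: February 25, 1993 + 70 days = May 6, 1993.
Tolling adds 3 days: May 6, 1993 + 3 days = May 9, 1993.
May 9, 1993 is Sunday; May 10, 1993 is a listed holiday. The next qualifying day is May 11, 1993.

May 11, 1993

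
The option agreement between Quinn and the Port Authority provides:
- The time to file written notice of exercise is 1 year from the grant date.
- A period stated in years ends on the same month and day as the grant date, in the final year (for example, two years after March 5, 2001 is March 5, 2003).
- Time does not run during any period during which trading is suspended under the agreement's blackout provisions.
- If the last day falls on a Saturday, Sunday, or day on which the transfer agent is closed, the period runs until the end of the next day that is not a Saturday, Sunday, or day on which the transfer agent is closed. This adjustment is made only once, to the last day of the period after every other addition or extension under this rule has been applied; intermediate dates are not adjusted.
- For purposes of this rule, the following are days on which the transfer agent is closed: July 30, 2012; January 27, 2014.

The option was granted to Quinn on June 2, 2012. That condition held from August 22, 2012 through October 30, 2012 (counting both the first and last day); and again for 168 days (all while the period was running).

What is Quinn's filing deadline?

1 year after June 2, 2012 is June 2, 2013.
From August 22, 2012 through October 30, 2012 inclusive is 70 days; tolling adds 70 days: June 2, 2013 + 70 days = August 11, 2013.
Tolling adds 168 days: August 11, 2013 + 168 days = January 26, 2014.
January 26, 2014 is Sunday; January 27, 2014 is a listed holiday. The next qualifying day is January 28, 2014.

January 28, 2014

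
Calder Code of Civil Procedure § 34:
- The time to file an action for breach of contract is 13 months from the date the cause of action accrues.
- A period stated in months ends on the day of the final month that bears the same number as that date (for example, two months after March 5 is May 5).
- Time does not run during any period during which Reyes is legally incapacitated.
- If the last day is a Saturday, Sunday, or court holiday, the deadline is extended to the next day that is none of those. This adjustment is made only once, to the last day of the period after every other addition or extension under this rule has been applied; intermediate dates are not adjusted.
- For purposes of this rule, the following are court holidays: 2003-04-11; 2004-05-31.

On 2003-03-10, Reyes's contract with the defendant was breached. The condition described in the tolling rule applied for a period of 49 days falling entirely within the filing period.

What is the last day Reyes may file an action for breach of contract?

13 months after 2003-03-10 is April 10, 2004.
Tolling adds 49 days: April 10, 2004 + 49 days = May 29, 2004.
May 29, 2004 is Saturday; May 30, 2004 is Sunday; May 31, 2004 is a listed holiday. The next qualifying day is June 1, 2004.

June 1, 2004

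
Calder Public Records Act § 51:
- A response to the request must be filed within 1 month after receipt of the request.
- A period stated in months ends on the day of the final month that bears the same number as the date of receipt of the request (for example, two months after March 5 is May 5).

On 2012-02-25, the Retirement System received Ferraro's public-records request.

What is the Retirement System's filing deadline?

March 25, 2012

1 month after 2012-02-25 is March 25, 2012.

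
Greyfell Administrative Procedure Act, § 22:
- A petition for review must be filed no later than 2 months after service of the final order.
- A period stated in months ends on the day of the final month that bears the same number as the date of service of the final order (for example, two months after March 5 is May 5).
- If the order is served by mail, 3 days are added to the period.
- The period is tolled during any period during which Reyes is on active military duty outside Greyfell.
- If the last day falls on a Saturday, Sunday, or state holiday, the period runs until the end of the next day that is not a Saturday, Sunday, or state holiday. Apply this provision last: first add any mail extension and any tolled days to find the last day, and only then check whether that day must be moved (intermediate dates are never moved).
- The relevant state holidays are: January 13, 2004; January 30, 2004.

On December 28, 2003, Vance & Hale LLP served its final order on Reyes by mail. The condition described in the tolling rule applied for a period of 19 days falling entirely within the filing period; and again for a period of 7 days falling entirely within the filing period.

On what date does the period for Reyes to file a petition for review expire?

2 months after December 28, 2003 is February 28, 2004.
Service was by mail, adding 3 days: February 28, 2004 + 3 days = March 2, 2004.
Tolling adds 19 days: March 2, 2004 + 19 days = March 21, 2004.
Tolling adds 7 days: March 21, 2004 + 7 days = March 28, 2004.
March 28, 2004 is Sunday. The next qualifying day is March 29, 2004.

March 29, 2004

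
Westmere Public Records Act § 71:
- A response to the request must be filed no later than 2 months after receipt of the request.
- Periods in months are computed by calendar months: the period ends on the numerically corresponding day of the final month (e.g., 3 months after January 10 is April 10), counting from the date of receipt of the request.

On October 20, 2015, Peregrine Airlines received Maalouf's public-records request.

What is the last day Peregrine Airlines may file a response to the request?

2 months after October 20, 2015 is December 20, 2015.

December 20, 2015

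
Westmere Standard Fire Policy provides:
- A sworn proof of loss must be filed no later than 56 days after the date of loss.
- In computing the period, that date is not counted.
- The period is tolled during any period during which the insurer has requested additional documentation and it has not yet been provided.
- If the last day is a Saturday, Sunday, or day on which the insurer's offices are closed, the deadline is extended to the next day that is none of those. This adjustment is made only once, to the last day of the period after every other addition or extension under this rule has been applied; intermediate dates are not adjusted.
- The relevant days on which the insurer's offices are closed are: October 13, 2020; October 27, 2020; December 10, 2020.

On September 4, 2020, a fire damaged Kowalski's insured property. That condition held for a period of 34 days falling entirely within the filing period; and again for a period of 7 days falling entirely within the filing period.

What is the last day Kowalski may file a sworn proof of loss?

56 days after September 4, 2020 is October 30, 2020.
Tolling adds 34 days: October 30, 2020 + 34 days = December 3, 2020.
Tolling adds 7 days: December 3, 2020 + 7 days = December 10, 2020.
December 10, 2020 is a listed holiday. The next qualifying day is December 11, 2020.

December 11, 2020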